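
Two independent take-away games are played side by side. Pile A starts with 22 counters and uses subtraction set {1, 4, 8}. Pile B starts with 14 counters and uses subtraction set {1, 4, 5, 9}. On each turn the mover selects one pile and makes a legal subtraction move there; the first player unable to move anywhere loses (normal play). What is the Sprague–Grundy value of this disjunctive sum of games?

1

Pile A, S = {1, 4, 8}:
G(0) = 0
G(1) = mex{0} = 1
G(2) = mex{1} = 0
G(3) = mex{0} = 1
G(4) = mex{1,0} = 2
G(5) = mex{2,1} = 0
G(6) = mex{0,0} = 1
G(7) = mex{1,1} = 0
G(8) = mex{0,2,0} = 1
G(9) = mex{1,0,1} = 2
G(10) = mex{2,1,0} = 3
G(11) = mex{3,0,1} = 2
G(12) = mex{2,1,2} = 0
G(13) = mex{0,2,0} = 1
G(14) = mex{1,3,1} = 0
G(15) = mex{0,2,0} = 1
G(16) = mex{1,0,1} = 2
G(17) = mex{2,1,2} = 0
G(18) = mex{0,0,3} = 1
G(19) = mex{1,1,2} = 0
G(20) = mex{0,2,0} = 1
G(21) = mex{1,0,1} = 2
G(22) = mex{2,1,0} = 3
G_A(22) = 3.
Pile B, S = {1, 4, 5, 9}:
G(0) = 0
G(1) = mex{0} = 1
G(2) = mex{1} = 0
G(3) = mex{0} = 1
G(4) = mex{1,0} = 2
G(5) = mex{2,1,0} = 3
G(6) = mex{3,0,1} = 2
G(7) = mex{2,1,0} = 3
G(8) = mex{3,2,1} = 0
G(9) = mex{0,3,2,0} = 1
G(10) = mex{1,2,3,1} = 0
G(11) = mex{0,3,2,0} = 1
G(12) = mex{1,0,3,1} = 2
G(13) = mex{2,1,0,2} = 3
G(14) = mex{3,0,1,3} = 2
G_B(14) = 2.
Combined Grundy value = 3 ⊕ 2 = 1.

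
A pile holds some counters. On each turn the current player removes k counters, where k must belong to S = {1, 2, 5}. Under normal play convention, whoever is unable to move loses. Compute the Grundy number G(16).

G(0) = 0
G(1) = mex{0} = 1
G(2) = mex{1,0} = 2
G(3) = mex{2,1} = 0
G(4) = mex{0,2} = 1
G(5) = mex{1,0,0} = 2
G(6) = mex{2,1,1} = 0
G(7) = mex{0,2,2} = 1
G(8) = mex{1,0,0} = 2
G(9) = mex{2,1,1} = 0
G(10) = mex{0,2,2} = 1
G(11) = mex{1,0,0} = 2
G(12) = mex{2,1,1} = 0
G(13) = mex{0,2,2} = 1
G(14) = mex{1,0,0} = 2
G(15) = mex{2,1,1} = 0
G(16) = mex{0,2,2} = 1

1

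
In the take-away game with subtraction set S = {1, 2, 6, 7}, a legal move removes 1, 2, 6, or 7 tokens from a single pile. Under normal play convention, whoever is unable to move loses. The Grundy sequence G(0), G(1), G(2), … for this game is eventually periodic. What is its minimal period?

G(0) = 0
G(1) = mex{0} = 1
G(2) = mex{1,0} = 2
G(3) = mex{2,1} = 0
G(4) = mex{0,2} = 1
G(5) = mex{1,0} = 2
G(6) = mex{2,1,0} = 3
G(7) = mex{3,2,1,0} = 4
G(8) = mex{4,3,2,1} = 0
G(9) = mex{0,4,0,2} = 1
G(10) = mex{1,0,1,0} = 2
G(11) = mex{2,1,2,1} = 0
G(12) = mex{0,2,3,2} = 1
G(13) = mex{1,0,4,3} = 2
G(14) = mex{2,1,0,4} = 3
G(15) = mex{3,2,1,0} = 4
G(16) = mex{4,3,2,1} = 0
G(17) = mex{0,4,0,2} = 1
G(n+8) = G(n) holds for n = 0,…,6 (a full window of length max(S) = 7), so the sequence is purely periodic with period 8.

8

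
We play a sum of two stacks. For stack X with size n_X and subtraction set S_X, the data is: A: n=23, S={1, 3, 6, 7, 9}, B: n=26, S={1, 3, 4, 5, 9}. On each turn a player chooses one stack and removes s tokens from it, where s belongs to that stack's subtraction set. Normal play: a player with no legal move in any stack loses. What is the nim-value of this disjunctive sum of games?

3

Stack A, S = {1, 3, 6, 7, 9}:
n :  0  1  2  3  4  5  6  7  8  9 10 11 12 13 14 15 16 17 18 19 20 21 22 23
G :  0  1  0  1  0  1  2  3  2  3  2  3  0  1  0  1  0  1  2  3  2  3  2  3
G_A(23) = 3.
Stack B, S = {1, 3, 4, 5, 9}:
n :  0  1  2  3  4  5  6  7  8  9 10 11 12 13 14 15 16 17 18 19 20 21 22 23 24 25 26
G :  0  1  0  1  2  3  2  3  0  1  0  1  2  3  2  3  0  1  0  1  2  3  2  3  0  1  0
G_B(26) = 0.
Combined Grundy value = 3 ⊕ 0 = 3.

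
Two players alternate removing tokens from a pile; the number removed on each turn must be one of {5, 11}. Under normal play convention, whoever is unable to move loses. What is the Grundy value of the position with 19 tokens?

0

G(0) = 0
G(1) = mex{} = 0
G(2) = mex{} = 0
G(3) = mex{} = 0
G(4) = mex{} = 0
G(5) = mex{0} = 1
G(6) = mex{0} = 1
G(7) = mex{0} = 1
G(8) = mex{0} = 1
G(9) = mex{0} = 1
G(10) = mex{1} = 0
G(11) = mex{1,0} = 2
G(12) = mex{1,0} = 2
G(13) = mex{1,0} = 2
G(14) = mex{1,0} = 2
G(15) = mex{0,0} = 1
G(16) = mex{2,1} = 0
G(17) = mex{2,1} = 0
G(18) = mex{2,1} = 0
G(19) = mex{2,1} = 0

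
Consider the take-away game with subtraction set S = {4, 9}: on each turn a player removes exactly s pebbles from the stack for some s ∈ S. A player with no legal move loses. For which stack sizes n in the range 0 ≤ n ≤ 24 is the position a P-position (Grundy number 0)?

n :  0  1  2  3  4  5  6  7  8  9 10 11 12 13 14 15 16 17 18 19 20 21 22 23 24
G :  0  0  0  0  1  1  1  1  0  2  2  2  1  0  0  0  0  1  1  1  1  0  2  2  2
P-positions are exactly the n with G(n) = 0.

0, 1, 2, 3, 8, 13, 14, 15, 16, 21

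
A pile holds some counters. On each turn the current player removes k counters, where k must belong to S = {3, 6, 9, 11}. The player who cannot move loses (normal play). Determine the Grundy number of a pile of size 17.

n :  0  1  2  3  4  5  6  7  8  9 10 11 12 13 14 15 16 17
G :  0  0  0  1  1  1  2  2  2  3  3  3  4  4  0  0  0  1

1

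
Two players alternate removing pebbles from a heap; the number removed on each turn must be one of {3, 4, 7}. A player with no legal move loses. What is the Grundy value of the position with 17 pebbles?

n :  0  1  2  3  4  5  6  7  8  9 10 11 12 13 14 15 16 17
G :  0  0  0  1  1  1  2  2  2  3  0  0  0  1  1  1  2  2

2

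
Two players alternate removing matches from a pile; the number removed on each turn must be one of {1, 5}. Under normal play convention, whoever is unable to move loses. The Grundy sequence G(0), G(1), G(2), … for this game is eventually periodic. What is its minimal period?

2

n :  0  1  2  3  4  5  6  7  8  9 10 11 12 13 14
G :  0  1  0  1  0  1  0  1  0  1  0  1  0  1  0
G(n+2) = G(n) holds for n = 0,…,4 (a full window of length max(S) = 5), so the sequence is purely periodic with period 2.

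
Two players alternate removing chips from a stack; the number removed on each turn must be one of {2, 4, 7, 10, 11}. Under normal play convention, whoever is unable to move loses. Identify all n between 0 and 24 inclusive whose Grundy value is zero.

0, 1, 6, 9, 14, 15, 23

n :  0  1  2  3  4  5  6  7  8  9 10 11 12 13 14 15 16 17 18 19 20 21 22 23 24
G :  0  0  1  1  2  2  0  3  1  0  2  1  3  2  0  0  1  1  2  2  3  3  4  0  5
P-positions are exactly the n with G(n) = 0.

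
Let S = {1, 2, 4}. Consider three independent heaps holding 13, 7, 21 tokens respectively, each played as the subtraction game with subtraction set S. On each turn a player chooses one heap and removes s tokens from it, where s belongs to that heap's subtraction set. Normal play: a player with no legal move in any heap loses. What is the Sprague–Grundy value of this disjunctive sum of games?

0

All heaps use S = {1, 2, 4}:
n :  0  1  2  3  4  5  6  7  8  9 10 11 12 13 14 15 16 17 18 19 20 21
G :  0  1  2  0  1  2  0  1  2  0  1  2  0  1  2  0  1  2  0  1  2  0
Heap A: G(13) = 1.
Heap B: G(7) = 1.
Heap C: G(21) = 0.
Combined Grundy value = 1 ⊕ 1 ⊕ 0 = 0.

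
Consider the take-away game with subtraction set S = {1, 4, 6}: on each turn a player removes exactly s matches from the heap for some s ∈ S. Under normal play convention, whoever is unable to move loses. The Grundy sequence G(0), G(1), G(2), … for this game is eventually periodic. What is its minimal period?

5

n :  0  1  2  3  4  5  6  7  8  9 10 11 12 13 14
G :  0  1  0  1  2  0  1  0  1  2  0  1  0  1  2
G(n+5) = G(n) holds for n = 0,…,5 (a full window of length max(S) = 6), so the sequence is purely periodic with period 5.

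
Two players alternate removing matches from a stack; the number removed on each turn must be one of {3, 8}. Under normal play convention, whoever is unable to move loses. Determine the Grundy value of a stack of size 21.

1

n :  0  1  2  3  4  5  6  7  8  9 10 11 12 13 14 15 16 17 18 19 20 21
G :  0  0  0  1  1  1  0  0  2  1  1  0  0  0  1  1  1  0  0  2  1  1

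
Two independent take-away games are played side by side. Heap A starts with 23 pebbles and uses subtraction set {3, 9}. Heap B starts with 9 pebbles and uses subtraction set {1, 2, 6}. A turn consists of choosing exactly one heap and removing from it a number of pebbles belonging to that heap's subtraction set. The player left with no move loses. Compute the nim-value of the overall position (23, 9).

Heap A, S = {3, 9}:
n :  0  1  2  3  4  5  6  7  8  9 10 11 12 13 14 15 16 17 18 19 20 21 22 23
G :  0  0  0  1  1  1  0  0  0  1  1  1  0  0  0  1  1  1  0  0  0  1  1  1
G_A(23) = 1.
Heap B, S = {1, 2, 6}:
G(0) = 0
G(1) = mex{0} = 1
G(2) = mex{1,0} = 2
G(3) = mex{2,1} = 0
G(4) = mex{0,2} = 1
G(5) = mex{1,0} = 2
G(6) = mex{2,1,0} = 3
G(7) = mex{3,2,1} = 0
G(8) = mex{0,3,2} = 1
G(9) = mex{1,0,0} = 2
G_B(9) = 2.
Combined Grundy value = 1 ⊕ 2 = 3.

3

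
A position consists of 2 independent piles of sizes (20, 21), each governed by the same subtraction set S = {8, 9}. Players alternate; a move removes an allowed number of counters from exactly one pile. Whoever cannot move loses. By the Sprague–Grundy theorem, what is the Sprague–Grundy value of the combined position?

All piles use S = {8, 9}:
G(0) = 0
G(1) = mex{} = 0
G(2) = mex{} = 0
G(3) = mex{} = 0
G(4) = mex{} = 0
G(5) = mex{} = 0
G(6) = mex{} = 0
G(7) = mex{} = 0
G(8) = mex{0} = 1
G(9) = mex{0,0} = 1
G(10) = mex{0,0} = 1
G(11) = mex{0,0} = 1
G(12) = mex{0,0} = 1
G(13) = mex{0,0} = 1
G(14) = mex{0,0} = 1
G(15) = mex{0,0} = 1
G(16) = mex{1,0} = 2
G(17) = mex{1,1} = 0
G(18) = mex{1,1} = 0
G(19) = mex{1,1} = 0
G(20) = mex{1,1} = 0
G(21) = mex{1,1} = 0
Pile A: G(20) = 0.
Pile B: G(21) = 0.
Combined Grundy value = 0 ⊕ 0 = 0.

0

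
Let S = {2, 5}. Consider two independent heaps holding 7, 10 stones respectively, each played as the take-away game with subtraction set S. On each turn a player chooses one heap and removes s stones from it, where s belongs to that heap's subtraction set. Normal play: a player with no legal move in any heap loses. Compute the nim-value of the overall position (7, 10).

1

All heaps use S = {2, 5}:
G(0) = 0
G(1) = mex{} = 0
G(2) = mex{0} = 1
G(3) = mex{0} = 1
G(4) = mex{1} = 0
G(5) = mex{1,0} = 2
G(6) = mex{0,0} = 1
G(7) = mex{2,1} = 0
G(8) = mex{1,1} = 0
G(9) = mex{0,0} = 1
G(10) = mex{0,2} = 1
Heap A: G(7) = 0.
Heap B: G(10) = 1.
Combined Grundy value = 0 ⊕ 1 = 1.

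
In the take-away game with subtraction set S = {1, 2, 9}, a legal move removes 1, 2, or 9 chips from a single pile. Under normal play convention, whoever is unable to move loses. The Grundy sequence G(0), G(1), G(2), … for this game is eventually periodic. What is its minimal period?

10

G(0) = 0
G(1) = mex{0} = 1
G(2) = mex{1,0} = 2
G(3) = mex{2,1} = 0
G(4) = mex{0,2} = 1
G(5) = mex{1,0} = 2
G(6) = mex{2,1} = 0
G(7) = mex{0,2} = 1
G(8) = mex{1,0} = 2
G(9) = mex{2,1,0} = 3
G(10) = mex{3,2,1} = 0
G(11) = mex{0,3,2} = 1
G(12) = mex{1,0,0} = 2
G(13) = mex{2,1,1} = 0
G(14) = mex{0,2,2} = 1
G(15) = mex{1,0,0} = 2
G(16) = mex{2,1,1} = 0
G(17) = mex{0,2,2} = 1
G(18) = mex{1,0,3} = 2
G(19) = mex{2,1,0} = 3
G(20) = mex{3,2,1} = 0
G(21) = mex{0,3,2} = 1
G(n+10) = G(n) holds for n = 0,…,8 (a full window of length max(S) = 9), so the sequence is purely periodic with period 10.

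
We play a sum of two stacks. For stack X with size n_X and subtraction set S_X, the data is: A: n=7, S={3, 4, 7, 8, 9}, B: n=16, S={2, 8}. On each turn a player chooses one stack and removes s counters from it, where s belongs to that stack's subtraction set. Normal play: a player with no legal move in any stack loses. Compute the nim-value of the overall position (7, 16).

Stack A, S = {3, 4, 7, 8, 9}:
G(0) = 0
G(1) = mex{} = 0
G(2) = mex{} = 0
G(3) = mex{0} = 1
G(4) = mex{0,0} = 1
G(5) = mex{0,0} = 1
G(6) = mex{1,0} = 2
G(7) = mex{1,1,0} = 2
G_A(7) = 2.
Stack B, S = {2, 8}:
n :  0  1  2  3  4  5  6  7  8  9 10 11 12 13 14 15 16
G :  0  0  1  1  0  0  1  1  2  2  0  0  1  1  0  0  1
G_B(16) = 1.
Combined Grundy value = 2 ⊕ 1 = 3.

3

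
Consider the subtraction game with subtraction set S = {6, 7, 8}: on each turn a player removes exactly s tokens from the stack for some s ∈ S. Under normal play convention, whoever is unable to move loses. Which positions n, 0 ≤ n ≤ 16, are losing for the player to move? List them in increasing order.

G(0) = 0
G(1) = mex{} = 0
G(2) = mex{} = 0
G(3) = mex{} = 0
G(4) = mex{} = 0
G(5) = mex{} = 0
G(6) = mex{0} = 1
G(7) = mex{0,0} = 1
G(8) = mex{0,0,0} = 1
G(9) = mex{0,0,0} = 1
G(10) = mex{0,0,0} = 1
G(11) = mex{0,0,0} = 1
G(12) = mex{1,0,0} = 2
G(13) = mex{1,1,0} = 2
G(14) = mex{1,1,1} = 0
G(15) = mex{1,1,1} = 0
G(16) = mex{1,1,1} = 0
P-positions are exactly the n with G(n) = 0.

0, 1, 2, 3, 4, 5, 14, 15, 16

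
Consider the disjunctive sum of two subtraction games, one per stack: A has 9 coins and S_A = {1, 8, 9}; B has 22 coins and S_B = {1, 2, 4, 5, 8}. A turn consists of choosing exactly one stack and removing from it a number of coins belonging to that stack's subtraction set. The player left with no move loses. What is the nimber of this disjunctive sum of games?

Stack A, S = {1, 8, 9}:
n : 0 1 2 3 4 5 6 7 8 9
G : 0 1 0 1 0 1 0 1 2 3
G_A(9) = 3.
Stack B, S = {1, 2, 4, 5, 8}:
n :  0  1  2  3  4  5  6  7  8  9 10 11 12 13 14 15 16 17 18 19 20 21 22
G :  0  1  2  0  1  2  0  1  2  0  1  2  0  1  2  0  1  2  0  1  2  0  1
G_B(22) = 1.
Combined Grundy value = 3 ⊕ 1 = 2.

2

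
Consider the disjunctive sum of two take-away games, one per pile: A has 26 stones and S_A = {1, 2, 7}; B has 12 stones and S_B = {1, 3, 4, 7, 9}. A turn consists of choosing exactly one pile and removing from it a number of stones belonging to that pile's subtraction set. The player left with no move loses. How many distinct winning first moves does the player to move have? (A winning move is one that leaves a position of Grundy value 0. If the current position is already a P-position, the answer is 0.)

0

Pile A, S = {1, 2, 7}:
G(0) = 0
G(1) = mex{0} = 1
G(2) = mex{1,0} = 2
G(3) = mex{2,1} = 0
G(4) = mex{0,2} = 1
G(5) = mex{1,0} = 2
G(6) = mex{2,1} = 0
G(7) = mex{0,2,0} = 1
G(8) = mex{1,0,1} = 2
G(9) = mex{2,1,2} = 0
G(10) = mex{0,2,0} = 1
G(11) = mex{1,0,1} = 2
G(12) = mex{2,1,2} = 0
G(13) = mex{0,2,0} = 1
G(14) = mex{1,0,1} = 2
G(15) = mex{2,1,2} = 0
G(16) = mex{0,2,0} = 1
G(17) = mex{1,0,1} = 2
G(18) = mex{2,1,2} = 0
G(19) = mex{0,2,0} = 1
G(20) = mex{1,0,1} = 2
G(21) = mex{2,1,2} = 0
G(22) = mex{0,2,0} = 1
G(23) = mex{1,0,1} = 2
G(24) = mex{2,1,2} = 0
G(25) = mex{0,2,0} = 1
G(26) = mex{1,0,1} = 2
G_A(26) = 2.
Pile B, S = {1, 3, 4, 7, 9}:
n :  0  1  2  3  4  5  6  7  8  9 10 11 12
G :  0  1  0  1  2  3  2  3  0  1  0  1  2
G_B(12) = 2.
Combined Grundy value = 2 ⊕ 2 = 0.
A winning move leaves total XOR = 0, i.e. changes one component's Grundy value g to g ⊕ X where X is the current total.
Pile A: target g' = 2⊕0 = 2, but every legal move changes the Grundy value (mex property), so 0 moves.
Pile B: target g' = 2⊕0 = 2, but every legal move changes the Grundy value (mex property), so 0 moves.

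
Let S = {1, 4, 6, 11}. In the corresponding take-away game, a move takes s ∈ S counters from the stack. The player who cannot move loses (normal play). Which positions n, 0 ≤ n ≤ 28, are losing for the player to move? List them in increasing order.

0, 2, 5, 7, 10, 12, 15, 17, 20, 22, 25, 27

n :  0  1  2  3  4  5  6  7  8  9 10 11 12 13 14 15 16 17 18 19 20 21 22 23 24 25 26 27 28
G :  0  1  0  1  2  0  1  0  1  2  0  1  0  1  2  0  1  0  1  2  0  1  0  1  2  0  1  0  1
P-positions are exactly the n with G(n) = 0.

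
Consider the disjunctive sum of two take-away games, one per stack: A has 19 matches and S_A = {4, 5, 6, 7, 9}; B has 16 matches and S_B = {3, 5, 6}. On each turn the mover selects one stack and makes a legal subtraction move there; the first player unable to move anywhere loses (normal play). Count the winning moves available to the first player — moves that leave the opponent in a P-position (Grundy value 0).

Stack A, S = {4, 5, 6, 7, 9}:
G(0) = 0
G(1) = mex{} = 0
G(2) = mex{} = 0
G(3) = mex{} = 0
G(4) = mex{0} = 1
G(5) = mex{0,0} = 1
G(6) = mex{0,0,0} = 1
G(7) = mex{0,0,0,0} = 1
G(8) = mex{1,0,0,0} = 2
G(9) = mex{1,1,0,0,0} = 2
G(10) = mex{1,1,1,0,0} = 2
G(11) = mex{1,1,1,1,0} = 2
G(12) = mex{2,1,1,1,0} = 3
G(13) = mex{2,2,1,1,1} = 0
G(14) = mex{2,2,2,1,1} = 0
G(15) = mex{2,2,2,2,1} = 0
G(16) = mex{3,2,2,2,1} = 0
G(17) = mex{0,3,2,2,2} = 1
G(18) = mex{0,0,3,2,2} = 1
G(19) = mex{0,0,0,3,2} = 1
G_A(19) = 1.
Stack B, S = {3, 5, 6}:
n :  0  1  2  3  4  5  6  7  8  9 10 11 12 13 14 15 16
G :  0  0  0  1  1  1  2  2  2  0  0  0  1  1  1  2  2
G_B(16) = 2.
Combined Grundy value = 1 ⊕ 2 = 3.
A winning move leaves total XOR = 0, i.e. changes one component's Grundy value g to g ⊕ X where X is the current total.
Stack A: need g' = 1⊕3 = 2. Options: 19−4→G=0, 19−5→G=0, 19−6→G=0, 19−7→G=3, 19−9→G=2. Hits: 1.
Stack B: need g' = 2⊕3 = 1. Options: 16−3→G=1, 16−5→G=0, 16−6→G=0. Hits: 1.

2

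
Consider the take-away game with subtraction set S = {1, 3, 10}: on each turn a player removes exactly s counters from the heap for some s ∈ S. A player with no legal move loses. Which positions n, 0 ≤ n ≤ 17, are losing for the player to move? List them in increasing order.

G(0) = 0
G(1) = mex{0} = 1
G(2) = mex{1} = 0
G(3) = mex{0,0} = 1
G(4) = mex{1,1} = 0
G(5) = mex{0,0} = 1
G(6) = mex{1,1} = 0
G(7) = mex{0,0} = 1
G(8) = mex{1,1} = 0
G(9) = mex{0,0} = 1
G(10) = mex{1,1,0} = 2
G(11) = mex{2,0,1} = 3
G(12) = mex{3,1,0} = 2
G(13) = mex{2,2,1} = 0
G(14) = mex{0,3,0} = 1
G(15) = mex{1,2,1} = 0
G(16) = mex{0,0,0} = 1
G(17) = mex{1,1,1} = 0
P-positions are exactly the n with G(n) = 0.

0, 2, 4, 6, 8, 13, 15, 17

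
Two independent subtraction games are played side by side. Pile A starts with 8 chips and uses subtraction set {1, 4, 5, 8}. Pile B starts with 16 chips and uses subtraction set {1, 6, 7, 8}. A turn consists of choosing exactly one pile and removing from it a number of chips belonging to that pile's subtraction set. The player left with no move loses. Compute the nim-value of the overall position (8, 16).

5

Pile A, S = {1, 4, 5, 8}:
G(0) = 0
G(1) = mex{0} = 1
G(2) = mex{1} = 0
G(3) = mex{0} = 1
G(4) = mex{1,0} = 2
G(5) = mex{2,1,0} = 3
G(6) = mex{3,0,1} = 2
G(7) = mex{2,1,0} = 3
G(8) = mex{3,2,1,0} = 4
G_A(8) = 4.
Pile B, S = {1, 6, 7, 8}:
G(0) = 0
G(1) = mex{0} = 1
G(2) = mex{1} = 0
G(3) = mex{0} = 1
G(4) = mex{1} = 0
G(5) = mex{0} = 1
G(6) = mex{1,0} = 2
G(7) = mex{2,1,0} = 3
G(8) = mex{3,0,1,0} = 2
G(9) = mex{2,1,0,1} = 3
G(10) = mex{3,0,1,0} = 2
G(11) = mex{2,1,0,1} = 3
G(12) = mex{3,2,1,0} = 4
G(13) = mex{4,3,2,1} = 0
G(14) = mex{0,2,3,2} = 1
G(15) = mex{1,3,2,3} = 0
G(16) = mex{0,2,3,2} = 1
G_B(16) = 1.
Combined Grundy value = 4 ⊕ 1 = 5.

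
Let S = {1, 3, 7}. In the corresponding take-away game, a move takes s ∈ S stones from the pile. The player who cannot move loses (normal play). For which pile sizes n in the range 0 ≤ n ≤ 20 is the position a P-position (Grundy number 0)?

G(0) = 0
G(1) = mex{0} = 1
G(2) = mex{1} = 0
G(3) = mex{0,0} = 1
G(4) = mex{1,1} = 0
G(5) = mex{0,0} = 1
G(6) = mex{1,1} = 0
G(7) = mex{0,0,0} = 1
G(8) = mex{1,1,1} = 0
G(9) = mex{0,0,0} = 1
G(10) = mex{1,1,1} = 0
G(11) = mex{0,0,0} = 1
G(12) = mex{1,1,1} = 0
G(13) = mex{0,0,0} = 1
G(14) = mex{1,1,1} = 0
G(15) = mex{0,0,0} = 1
G(16) = mex{1,1,1} = 0
G(17) = mex{0,0,0} = 1
G(18) = mex{1,1,1} = 0
G(19) = mex{0,0,0} = 1
G(20) = mex{1,1,1} = 0
P-positions are exactly the n with G(n) = 0.

0, 2, 4, 6, 8, 10, 12, 14, 16, 18, 20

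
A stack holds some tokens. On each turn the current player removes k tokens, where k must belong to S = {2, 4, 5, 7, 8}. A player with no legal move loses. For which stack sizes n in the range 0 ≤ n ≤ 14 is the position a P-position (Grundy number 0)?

0, 1, 10, 11

n :  0  1  2  3  4  5  6  7  8  9 10 11 12 13 14
G :  0  0  1  1  2  2  3  3  4  4  0  0  1  1  2
P-positions are exactly the n with G(n) = 0.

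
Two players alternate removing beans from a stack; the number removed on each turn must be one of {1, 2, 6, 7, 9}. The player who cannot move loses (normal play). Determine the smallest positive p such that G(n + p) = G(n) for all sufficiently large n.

8

n :  0  1  2  3  4  5  6  7  8  9 10 11 12 13 14 15 16 17 18
G :  0  1  2  0  1  2  3  4  0  1  2  0  1  2  3  4  0  1  2
G(n+8) = G(n) holds for n = 0,…,8 (a full window of length max(S) = 9), so the sequence is purely periodic with period 8.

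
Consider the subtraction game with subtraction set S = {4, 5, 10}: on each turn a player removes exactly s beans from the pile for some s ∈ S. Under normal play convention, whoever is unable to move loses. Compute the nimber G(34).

n :  0  1  2  3  4  5  6  7  8  9 10 11 12 13 14 15 16 17 18 19 20 21 22 23 24 25 26 27 28 29 30 31 32 33 34
G :  0  0  0  0  1  1  1  1  2  0  2  2  3  1  3  0  0  0  0  1  1  1  1  2  0  2  2  3  1  3  0  0  0  0  1

1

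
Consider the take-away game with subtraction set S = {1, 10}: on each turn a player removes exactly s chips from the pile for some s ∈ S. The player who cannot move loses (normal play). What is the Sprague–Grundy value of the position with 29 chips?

1

G(0) = 0
G(1) = mex{0} = 1
G(2) = mex{1} = 0
G(3) = mex{0} = 1
G(4) = mex{1} = 0
G(5) = mex{0} = 1
G(6) = mex{1} = 0
G(7) = mex{0} = 1
G(8) = mex{1} = 0
G(9) = mex{0} = 1
G(10) = mex{1,0} = 2
G(11) = mex{2,1} = 0
G(12) = mex{0,0} = 1
G(13) = mex{1,1} = 0
G(14) = mex{0,0} = 1
G(15) = mex{1,1} = 0
G(16) = mex{0,0} = 1
G(17) = mex{1,1} = 0
G(18) = mex{0,0} = 1
G(19) = mex{1,1} = 0
G(20) = mex{0,2} = 1
G(21) = mex{1,0} = 2
G(22) = mex{2,1} = 0
G(23) = mex{0,0} = 1
G(24) = mex{1,1} = 0
G(25) = mex{0,0} = 1
G(26) = mex{1,1} = 0
G(27) = mex{0,0} = 1
G(28) = mex{1,1} = 0
G(29) = mex{0,0} = 1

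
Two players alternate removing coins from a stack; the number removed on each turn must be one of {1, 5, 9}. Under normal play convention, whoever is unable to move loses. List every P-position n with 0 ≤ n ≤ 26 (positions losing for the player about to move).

G(0) = 0
G(1) = mex{0} = 1
G(2) = mex{1} = 0
G(3) = mex{0} = 1
G(4) = mex{1} = 0
G(5) = mex{0,0} = 1
G(6) = mex{1,1} = 0
G(7) = mex{0,0} = 1
G(8) = mex{1,1} = 0
G(9) = mex{0,0,0} = 1
G(10) = mex{1,1,1} = 0
G(11) = mex{0,0,0} = 1
G(12) = mex{1,1,1} = 0
G(13) = mex{0,0,0} = 1
G(14) = mex{1,1,1} = 0
G(15) = mex{0,0,0} = 1
G(16) = mex{1,1,1} = 0
G(17) = mex{0,0,0} = 1
G(18) = mex{1,1,1} = 0
G(19) = mex{0,0,0} = 1
G(20) = mex{1,1,1} = 0
G(21) = mex{0,0,0} = 1
G(22) = mex{1,1,1} = 0
G(23) = mex{0,0,0} = 1
G(24) = mex{1,1,1} = 0
G(25) = mex{0,0,0} = 1
G(26) = mex{1,1,1} = 0
P-positions are exactly the n with G(n) = 0.

0, 2, 4, 6, 8, 10, 12, 14, 16, 18, 20, 22, 24, 26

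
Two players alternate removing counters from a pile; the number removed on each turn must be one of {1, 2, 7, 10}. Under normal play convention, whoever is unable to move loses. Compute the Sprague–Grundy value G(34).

n :  0  1  2  3  4  5  6  7  8  9 10 11 12 13 14 15 16 17 18 19 20 21 22 23 24 25 26 27 28 29 30 31 32 33 34
G :  0  1  2  0  1  2  0  1  2  0  1  2  0  1  2  0  1  2  0  1  2  0  1  2  0  1  2  0  1  2  0  1  2  0  1

1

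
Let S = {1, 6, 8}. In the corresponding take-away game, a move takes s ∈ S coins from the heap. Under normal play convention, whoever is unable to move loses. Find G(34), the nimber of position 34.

n :  0  1  2  3  4  5  6  7  8  9 10 11 12 13 14 15 16 17 18 19 20 21 22 23 24 25 26 27 28 29 30 31 32 33 34
G :  0  1  0  1  0  1  2  0  1  0  1  0  1  2  0  1  0  1  0  1  2  0  1  0  1  0  1  2  0  1  0  1  0  1  2

2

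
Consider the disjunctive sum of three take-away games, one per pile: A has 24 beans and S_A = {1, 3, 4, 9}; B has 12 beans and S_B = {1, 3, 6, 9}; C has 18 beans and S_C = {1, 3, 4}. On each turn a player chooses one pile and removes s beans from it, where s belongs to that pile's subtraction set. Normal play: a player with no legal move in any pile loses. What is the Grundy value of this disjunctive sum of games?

2

Pile A, S = {1, 3, 4, 9}:
n :  0  1  2  3  4  5  6  7  8  9 10 11 12 13 14 15 16 17 18 19 20 21 22 23 24
G :  0  1  0  1  2  3  2  0  1  4  3  2  0  1  0  1  2  3  2  0  1  4  3  2  0
G_A(24) = 0.
Pile B, S = {1, 3, 6, 9}:
n :  0  1  2  3  4  5  6  7  8  9 10 11 12
G :  0  1  0  1  0  1  2  3  2  3  2  3  0
G_B(12) = 0.
Pile C, S = {1, 3, 4}:
n :  0  1  2  3  4  5  6  7  8  9 10 11 12 13 14 15 16 17 18
G :  0  1  0  1  2  3  2  0  1  0  1  2  3  2  0  1  0  1  2
G_C(18) = 2.
Combined Grundy value = 0 ⊕ 0 ⊕ 2 = 2.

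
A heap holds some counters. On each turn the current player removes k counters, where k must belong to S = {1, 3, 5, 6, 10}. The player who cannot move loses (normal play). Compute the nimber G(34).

n :  0  1  2  3  4  5  6  7  8  9 10 11 12 13 14 15 16 17 18 19 20 21 22 23 24 25 26 27 28 29 30 31 32 33 34
G :  0  1  0  1  0  1  2  3  2  3  2  0  1  0  1  0  1  2  3  2  3  2  0  1  0  1  0  1  2  3  2  3  2  0  1

1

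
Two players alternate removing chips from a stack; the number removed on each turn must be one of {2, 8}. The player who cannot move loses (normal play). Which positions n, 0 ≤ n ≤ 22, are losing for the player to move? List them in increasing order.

0, 1, 4, 5, 10, 11, 14, 15, 20, 21

n :  0  1  2  3  4  5  6  7  8  9 10 11 12 13 14 15 16 17 18 19 20 21 22
G :  0  0  1  1  0  0  1  1  2  2  0  0  1  1  0  0  1  1  2  2  0  0  1
P-positions are exactly the n with G(n) = 0.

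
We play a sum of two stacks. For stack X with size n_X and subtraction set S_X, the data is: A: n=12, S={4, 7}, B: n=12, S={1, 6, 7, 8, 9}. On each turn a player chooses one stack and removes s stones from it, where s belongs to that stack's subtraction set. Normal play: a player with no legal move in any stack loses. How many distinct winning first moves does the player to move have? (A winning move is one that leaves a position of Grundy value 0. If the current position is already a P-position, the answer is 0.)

1

Stack A, S = {4, 7}:
G(0) = 0
G(1) = mex{} = 0
G(2) = mex{} = 0
G(3) = mex{} = 0
G(4) = mex{0} = 1
G(5) = mex{0} = 1
G(6) = mex{0} = 1
G(7) = mex{0,0} = 1
G(8) = mex{1,0} = 2
G(9) = mex{1,0} = 2
G(10) = mex{1,0} = 2
G(11) = mex{1,1} = 0
G(12) = mex{2,1} = 0
G_A(12) = 0.
Stack B, S = {1, 6, 7, 8, 9}:
G(0) = 0
G(1) = mex{0} = 1
G(2) = mex{1} = 0
G(3) = mex{0} = 1
G(4) = mex{1} = 0
G(5) = mex{0} = 1
G(6) = mex{1,0} = 2
G(7) = mex{2,1,0} = 3
G(8) = mex{3,0,1,0} = 2
G(9) = mex{2,1,0,1,0} = 3
G(10) = mex{3,0,1,0,1} = 2
G(11) = mex{2,1,0,1,0} = 3
G(12) = mex{3,2,1,0,1} = 4
G_B(12) = 4.
Combined Grundy value = 0 ⊕ 4 = 4.
A winning move leaves total XOR = 0, i.e. changes one component's Grundy value g to g ⊕ X where X is the current total.
Stack A: need g' = 0⊕4 = 4. Options: 12−4→G=2, 12−7→G=1. Hits: 0.
Stack B: need g' = 4⊕4 = 0. Options: 12−1→G=3, 12−6→G=2, 12−7→G=1, 12−8→G=0, 12−9→G=1. Hits: 1.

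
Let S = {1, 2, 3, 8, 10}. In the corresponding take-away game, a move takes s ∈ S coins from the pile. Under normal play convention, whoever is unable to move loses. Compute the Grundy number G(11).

n :  0  1  2  3  4  5  6  7  8  9 10 11
G :  0  1  2  3  0  1  2  3  4  0  1  2

2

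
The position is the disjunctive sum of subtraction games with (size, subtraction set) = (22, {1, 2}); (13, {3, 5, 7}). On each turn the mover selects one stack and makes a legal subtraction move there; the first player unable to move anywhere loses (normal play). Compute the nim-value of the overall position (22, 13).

0

Stack A, S = {1, 2}:
n :  0  1  2  3  4  5  6  7  8  9 10 11 12 13 14 15 16 17 18 19 20 21 22
G :  0  1  2  0  1  2  0  1  2  0  1  2  0  1  2  0  1  2  0  1  2  0  1
G_A(22) = 1.
Stack B, S = {3, 5, 7}:
G(0) = 0
G(1) = mex{} = 0
G(2) = mex{} = 0
G(3) = mex{0} = 1
G(4) = mex{0} = 1
G(5) = mex{0,0} = 1
G(6) = mex{1,0} = 2
G(7) = mex{1,0,0} = 2
G(8) = mex{1,1,0} = 2
G(9) = mex{2,1,0} = 3
G(10) = mex{2,1,1} = 0
G(11) = mex{2,2,1} = 0
G(12) = mex{3,2,1} = 0
G(13) = mex{0,2,2} = 1
G_B(13) = 1.
Combined Grundy value = 1 ⊕ 1 = 0.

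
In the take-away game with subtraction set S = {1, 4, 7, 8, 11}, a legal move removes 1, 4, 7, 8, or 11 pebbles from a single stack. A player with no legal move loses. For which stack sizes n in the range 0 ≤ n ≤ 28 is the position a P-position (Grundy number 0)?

n :  0  1  2  3  4  5  6  7  8  9 10 11 12 13 14 15 16 17 18 19 20 21 22 23 24 25 26 27 28
G :  0  1  0  1  2  0  1  2  3  2  3  4  5  3  0  1  4  0  1  0  1  2  3  2  5  3  2  3  4
P-positions are exactly the n with G(n) = 0.

0, 2, 5, 14, 17, 19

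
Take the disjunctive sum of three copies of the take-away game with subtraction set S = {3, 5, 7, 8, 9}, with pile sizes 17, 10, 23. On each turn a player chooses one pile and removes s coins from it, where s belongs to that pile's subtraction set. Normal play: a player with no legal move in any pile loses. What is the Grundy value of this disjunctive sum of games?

All piles use S = {3, 5, 7, 8, 9}:
G(0) = 0
G(1) = mex{} = 0
G(2) = mex{} = 0
G(3) = mex{0} = 1
G(4) = mex{0} = 1
G(5) = mex{0,0} = 1
G(6) = mex{1,0} = 2
G(7) = mex{1,0,0} = 2
G(8) = mex{1,1,0,0} = 2
G(9) = mex{2,1,0,0,0} = 3
G(10) = mex{2,1,1,0,0} = 3
G(11) = mex{2,2,1,1,0} = 3
G(12) = mex{3,2,1,1,1} = 0
G(13) = mex{3,2,2,1,1} = 0
G(14) = mex{3,3,2,2,1} = 0
G(15) = mex{0,3,2,2,2} = 1
G(16) = mex{0,3,3,2,2} = 1
G(17) = mex{0,0,3,3,2} = 1
G(18) = mex{1,0,3,3,3} = 2
G(19) = mex{1,0,0,3,3} = 2
G(20) = mex{1,1,0,0,3} = 2
G(21) = mex{2,1,0,0,0} = 3
G(22) = mex{2,1,1,0,0} = 3
G(23) = mex{2,2,1,1,0} = 3
Pile A: G(17) = 1.
Pile B: G(10) = 3.
Pile C: G(23) = 3.
Combined Grundy value = 1 ⊕ 3 ⊕ 3 = 1.

1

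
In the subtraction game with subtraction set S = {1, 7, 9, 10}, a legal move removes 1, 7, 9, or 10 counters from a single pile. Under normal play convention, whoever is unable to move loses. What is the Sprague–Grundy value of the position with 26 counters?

1

G(0) = 0
G(1) = mex{0} = 1
G(2) = mex{1} = 0
G(3) = mex{0} = 1
G(4) = mex{1} = 0
G(5) = mex{0} = 1
G(6) = mex{1} = 0
G(7) = mex{0,0} = 1
G(8) = mex{1,1} = 0
G(9) = mex{0,0,0} = 1
G(10) = mex{1,1,1,0} = 2
G(11) = mex{2,0,0,1} = 3
G(12) = mex{3,1,1,0} = 2
G(13) = mex{2,0,0,1} = 3
G(14) = mex{3,1,1,0} = 2
G(15) = mex{2,0,0,1} = 3
G(16) = mex{3,1,1,0} = 2
G(17) = mex{2,2,0,1} = 3
G(18) = mex{3,3,1,0} = 2
G(19) = mex{2,2,2,1} = 0
G(20) = mex{0,3,3,2} = 1
G(21) = mex{1,2,2,3} = 0
G(22) = mex{0,3,3,2} = 1
G(23) = mex{1,2,2,3} = 0
G(24) = mex{0,3,3,2} = 1
G(25) = mex{1,2,2,3} = 0
G(26) = mex{0,0,3,2} = 1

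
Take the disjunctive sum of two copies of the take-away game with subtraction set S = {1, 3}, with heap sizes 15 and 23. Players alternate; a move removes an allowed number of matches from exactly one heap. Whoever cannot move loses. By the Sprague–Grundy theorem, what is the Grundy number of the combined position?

All heaps use S = {1, 3}:
n :  0  1  2  3  4  5  6  7  8  9 10 11 12 13 14 15 16 17 18 19 20 21 22 23
G :  0  1  0  1  0  1  0  1  0  1  0  1  0  1  0  1  0  1  0  1  0  1  0  1
Heap A: G(15) = 1.
Heap B: G(23) = 1.
Combined Grundy value = 1 ⊕ 1 = 0.

0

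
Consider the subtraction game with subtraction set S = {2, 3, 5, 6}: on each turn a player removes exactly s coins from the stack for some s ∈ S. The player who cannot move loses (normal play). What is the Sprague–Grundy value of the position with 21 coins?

n :  0  1  2  3  4  5  6  7  8  9 10 11 12 13 14 15 16 17 18 19 20 21
G :  0  0  1  1  2  2  3  3  0  0  1  1  2  2  3  3  0  0  1  1  2  2

2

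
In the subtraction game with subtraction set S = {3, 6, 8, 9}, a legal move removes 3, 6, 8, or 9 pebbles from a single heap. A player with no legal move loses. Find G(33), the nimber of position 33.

3

n :  0  1  2  3  4  5  6  7  8  9 10 11 12 13 14 15 16 17 18 19 20 21 22 23 24 25 26 27 28 29 30 31 32 33
G :  0  0  0  1  1  1  2  2  2  3  3  3  0  0  0  1  1  1  2  2  2  3  3  3  0  0  0  1  1  1  2  2  2  3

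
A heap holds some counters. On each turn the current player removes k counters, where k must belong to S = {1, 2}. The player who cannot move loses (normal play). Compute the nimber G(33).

G(0) = 0
G(1) = mex{0} = 1
G(2) = mex{1,0} = 2
G(3) = mex{2,1} = 0
G(4) = mex{0,2} = 1
G(5) = mex{1,0} = 2
G(6) = mex{2,1} = 0
G(7) = mex{0,2} = 1
G(8) = mex{1,0} = 2
G(9) = mex{2,1} = 0
G(10) = mex{0,2} = 1
G(11) = mex{1,0} = 2
G(12) = mex{2,1} = 0
G(13) = mex{0,2} = 1
G(14) = mex{1,0} = 2
G(15) = mex{2,1} = 0
G(16) = mex{0,2} = 1
G(17) = mex{1,0} = 2
G(18) = mex{2,1} = 0
G(19) = mex{0,2} = 1
G(20) = mex{1,0} = 2
G(21) = mex{2,1} = 0
G(22) = mex{0,2} = 1
G(23) = mex{1,0} = 2
G(24) = mex{2,1} = 0
G(25) = mex{0,2} = 1
G(26) = mex{1,0} = 2
G(27) = mex{2,1} = 0
G(28) = mex{0,2} = 1
G(29) = mex{1,0} = 2
G(30) = mex{2,1} = 0
G(31) = mex{0,2} = 1
G(32) = mex{1,0} = 2
G(33) = mex{2,1} = 0

0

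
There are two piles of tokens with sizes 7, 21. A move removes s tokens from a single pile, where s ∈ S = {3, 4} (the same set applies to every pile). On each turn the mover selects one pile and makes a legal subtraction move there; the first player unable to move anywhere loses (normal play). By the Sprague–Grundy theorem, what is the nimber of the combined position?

0

All piles use S = {3, 4}:
G(0) = 0
G(1) = mex{} = 0
G(2) = mex{} = 0
G(3) = mex{0} = 1
G(4) = mex{0,0} = 1
G(5) = mex{0,0} = 1
G(6) = mex{1,0} = 2
G(7) = mex{1,1} = 0
G(8) = mex{1,1} = 0
G(9) = mex{2,1} = 0
G(10) = mex{0,2} = 1
G(11) = mex{0,0} = 1
G(12) = mex{0,0} = 1
G(13) = mex{1,0} = 2
G(14) = mex{1,1} = 0
G(15) = mex{1,1} = 0
G(16) = mex{2,1} = 0
G(17) = mex{0,2} = 1
G(18) = mex{0,0} = 1
G(19) = mex{0,0} = 1
G(20) = mex{1,0} = 2
G(21) = mex{1,1} = 0
Pile A: G(7) = 0.
Pile B: G(21) = 0.
Combined Grundy value = 0 ⊕ 0 = 0.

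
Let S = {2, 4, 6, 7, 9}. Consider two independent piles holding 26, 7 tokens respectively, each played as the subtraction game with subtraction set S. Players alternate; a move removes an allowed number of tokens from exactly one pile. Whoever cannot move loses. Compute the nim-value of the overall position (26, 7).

All piles use S = {2, 4, 6, 7, 9}:
n :  0  1  2  3  4  5  6  7  8  9 10 11 12 13 14 15 16 17 18 19 20 21 22 23 24 25 26
G :  0  0  1  1  2  2  3  3  4  4  5  0  0  1  1  2  2  3  3  4  4  5  0  0  1  1  2
Pile A: G(26) = 2.
Pile B: G(7) = 3.
Combined Grundy value = 2 ⊕ 3 = 1.

1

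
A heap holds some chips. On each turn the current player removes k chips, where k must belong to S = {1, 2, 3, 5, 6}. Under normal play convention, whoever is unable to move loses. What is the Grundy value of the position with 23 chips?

n :  0  1  2  3  4  5  6  7  8  9 10 11 12 13 14 15 16 17 18 19 20 21 22 23
G :  0  1  2  3  0  1  2  3  0  1  2  3  0  1  2  3  0  1  2  3  0  1  2  3

3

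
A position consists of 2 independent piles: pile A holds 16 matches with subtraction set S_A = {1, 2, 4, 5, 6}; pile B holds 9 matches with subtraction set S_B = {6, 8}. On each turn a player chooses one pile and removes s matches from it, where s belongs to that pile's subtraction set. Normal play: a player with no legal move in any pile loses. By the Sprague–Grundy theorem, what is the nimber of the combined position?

2

Pile A, S = {1, 2, 4, 5, 6}:
G(0) = 0
G(1) = mex{0} = 1
G(2) = mex{1,0} = 2
G(3) = mex{2,1} = 0
G(4) = mex{0,2,0} = 1
G(5) = mex{1,0,1,0} = 2
G(6) = mex{2,1,2,1,0} = 3
G(7) = mex{3,2,0,2,1} = 4
G(8) = mex{4,3,1,0,2} = 5
G(9) = mex{5,4,2,1,0} = 3
G(10) = mex{3,5,3,2,1} = 0
G(11) = mex{0,3,4,3,2} = 1
G(12) = mex{1,0,5,4,3} = 2
G(13) = mex{2,1,3,5,4} = 0
G(14) = mex{0,2,0,3,5} = 1
G(15) = mex{1,0,1,0,3} = 2
G(16) = mex{2,1,2,1,0} = 3
G_A(16) = 3.
Pile B, S = {6, 8}:
G(0) = 0
G(1) = mex{} = 0
G(2) = mex{} = 0
G(3) = mex{} = 0
G(4) = mex{} = 0
G(5) = mex{} = 0
G(6) = mex{0} = 1
G(7) = mex{0} = 1
G(8) = mex{0,0} = 1
G(9) = mex{0,0} = 1
G_B(9) = 1.
Combined Grundy value = 3 ⊕ 1 = 2.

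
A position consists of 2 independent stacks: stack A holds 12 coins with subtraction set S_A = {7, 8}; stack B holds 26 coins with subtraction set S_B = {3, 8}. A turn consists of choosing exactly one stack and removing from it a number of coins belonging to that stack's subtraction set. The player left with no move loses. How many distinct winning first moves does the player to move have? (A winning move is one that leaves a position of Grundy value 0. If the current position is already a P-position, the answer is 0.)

0

Stack A, S = {7, 8}:
G(0) = 0
G(1) = mex{} = 0
G(2) = mex{} = 0
G(3) = mex{} = 0
G(4) = mex{} = 0
G(5) = mex{} = 0
G(6) = mex{} = 0
G(7) = mex{0} = 1
G(8) = mex{0,0} = 1
G(9) = mex{0,0} = 1
G(10) = mex{0,0} = 1
G(11) = mex{0,0} = 1
G(12) = mex{0,0} = 1
G_A(12) = 1.
Stack B, S = {3, 8}:
G(0) = 0
G(1) = mex{} = 0
G(2) = mex{} = 0
G(3) = mex{0} = 1
G(4) = mex{0} = 1
G(5) = mex{0} = 1
G(6) = mex{1} = 0
G(7) = mex{1} = 0
G(8) = mex{1,0} = 2
G(9) = mex{0,0} = 1
G(10) = mex{0,0} = 1
G(11) = mex{2,1} = 0
G(12) = mex{1,1} = 0
G(13) = mex{1,1} = 0
G(14) = mex{0,0} = 1
G(15) = mex{0,0} = 1
G(16) = mex{0,2} = 1
G(17) = mex{1,1} = 0
G(18) = mex{1,1} = 0
G(19) = mex{1,0} = 2
G(20) = mex{0,0} = 1
G(21) = mex{0,0} = 1
G(22) = mex{2,1} = 0
G(23) = mex{1,1} = 0
G(24) = mex{1,1} = 0
G(25) = mex{0,0} = 1
G(26) = mex{0,0} = 1
G_B(26) = 1.
Combined Grundy value = 1 ⊕ 1 = 0.
A winning move leaves total XOR = 0, i.e. changes one component's Grundy value g to g ⊕ X where X is the current total.
Stack A: target g' = 1⊕0 = 1, but every legal move changes the Grundy value (mex property), so 0 moves.
Stack B: target g' = 1⊕0 = 1, but every legal move changes the Grundy value (mex property), so 0 moves.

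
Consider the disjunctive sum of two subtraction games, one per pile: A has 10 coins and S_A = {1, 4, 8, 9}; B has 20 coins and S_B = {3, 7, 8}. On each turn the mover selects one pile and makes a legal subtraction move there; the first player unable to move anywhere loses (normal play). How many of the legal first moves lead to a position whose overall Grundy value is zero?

2

Pile A, S = {1, 4, 8, 9}:
G(0) = 0
G(1) = mex{0} = 1
G(2) = mex{1} = 0
G(3) = mex{0} = 1
G(4) = mex{1,0} = 2
G(5) = mex{2,1} = 0
G(6) = mex{0,0} = 1
G(7) = mex{1,1} = 0
G(8) = mex{0,2,0} = 1
G(9) = mex{1,0,1,0} = 2
G(10) = mex{2,1,0,1} = 3
G_A(10) = 3.
Pile B, S = {3, 7, 8}:
n :  0  1  2  3  4  5  6  7  8  9 10 11 12 13 14 15 16 17 18 19 20
G :  0  0  0  1  1  1  0  2  2  1  3  0  0  2  1  1  0  0  2  1  1
G_B(20) = 1.
Combined Grundy value = 3 ⊕ 1 = 2.
A winning move leaves total XOR = 0, i.e. changes one component's Grundy value g to g ⊕ X where X is the current total.
Pile A: need g' = 3⊕2 = 1. Options: 10−1→G=2, 10−4→G=1, 10−8→G=0, 10−9→G=1. Hits: 2.
Pile B: need g' = 1⊕2 = 3. Options: 20−3→G=0, 20−7→G=2, 20−8→G=0. Hits: 0.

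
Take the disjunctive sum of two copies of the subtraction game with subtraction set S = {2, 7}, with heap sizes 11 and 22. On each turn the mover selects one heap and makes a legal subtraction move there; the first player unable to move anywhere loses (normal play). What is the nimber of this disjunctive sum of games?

1

All heaps use S = {2, 7}:
n :  0  1  2  3  4  5  6  7  8  9 10 11 12 13 14 15 16 17 18 19 20 21 22
G :  0  0  1  1  0  0  1  1  2  0  0  1  1  0  0  1  1  2  0  0  1  1  0
Heap A: G(11) = 1.
Heap B: G(22) = 0.
Combined Grundy value = 1 ⊕ 0 = 1.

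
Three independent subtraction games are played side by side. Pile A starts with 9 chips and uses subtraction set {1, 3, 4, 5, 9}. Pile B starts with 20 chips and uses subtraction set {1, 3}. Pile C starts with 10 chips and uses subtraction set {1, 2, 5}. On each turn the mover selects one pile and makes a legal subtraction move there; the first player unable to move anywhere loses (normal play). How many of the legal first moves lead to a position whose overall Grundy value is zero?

0

Pile A, S = {1, 3, 4, 5, 9}:
G(0) = 0
G(1) = mex{0} = 1
G(2) = mex{1} = 0
G(3) = mex{0,0} = 1
G(4) = mex{1,1,0} = 2
G(5) = mex{2,0,1,0} = 3
G(6) = mex{3,1,0,1} = 2
G(7) = mex{2,2,1,0} = 3
G(8) = mex{3,3,2,1} = 0
G(9) = mex{0,2,3,2,0} = 1
G_A(9) = 1.
Pile B, S = {1, 3}:
n :  0  1  2  3  4  5  6  7  8  9 10 11 12 13 14 15 16 17 18 19 20
G :  0  1  0  1  0  1  0  1  0  1  0  1  0  1  0  1  0  1  0  1  0
G_B(20) = 0.
Pile C, S = {1, 2, 5}:
n :  0  1  2  3  4  5  6  7  8  9 10
G :  0  1  2  0  1  2  0  1  2  0  1
G_C(10) = 1.
Combined Grundy value = 1 ⊕ 0 ⊕ 1 = 0.
A winning move leaves total XOR = 0, i.e. changes one component's Grundy value g to g ⊕ X where X is the current total.
Pile A: target g' = 1⊕0 = 1, but every legal move changes the Grundy value (mex property), so 0 moves.
Pile B: target g' = 0⊕0 = 0, but every legal move changes the Grundy value (mex property), so 0 moves.
Pile C: target g' = 1⊕0 = 1, but every legal move changes the Grundy value (mex property), so 0 moves.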